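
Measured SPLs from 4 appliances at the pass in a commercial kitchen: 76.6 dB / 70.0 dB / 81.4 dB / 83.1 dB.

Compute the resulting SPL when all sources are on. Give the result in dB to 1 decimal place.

86.0 dB

Σ 10^(Lᵢ/10) = 3.979e+08.
L_total = 10·log₁₀(3.979e+08) = 86.0 dB.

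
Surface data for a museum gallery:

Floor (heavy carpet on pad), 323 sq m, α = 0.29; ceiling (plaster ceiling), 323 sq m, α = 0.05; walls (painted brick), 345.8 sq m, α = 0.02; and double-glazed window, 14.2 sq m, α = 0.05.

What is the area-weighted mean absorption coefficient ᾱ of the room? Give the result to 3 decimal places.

Total surface area S = 1006.0 sq m.
Σ(Sᵢαᵢ) = 323*0.29 + 323*0.05 + 345.8*0.02 + 14.2*0.05 = 117.446.
ᾱ = A/S = 0.117.

0.117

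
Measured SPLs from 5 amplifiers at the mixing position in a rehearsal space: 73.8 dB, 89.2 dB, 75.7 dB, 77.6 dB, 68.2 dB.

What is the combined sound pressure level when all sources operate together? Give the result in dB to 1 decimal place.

Sum in the linear (power) domain: Σ 10^(Lᵢ/10) = 10^(73.8/10) + 10^(89.2/10) + 10^(75.7/10) + 10^(77.6/10) + 10^(68.2/10) = 9.571e+08.
Back to dB: 10·log₁₀ Σ = 89.8 dB.

89.8 dB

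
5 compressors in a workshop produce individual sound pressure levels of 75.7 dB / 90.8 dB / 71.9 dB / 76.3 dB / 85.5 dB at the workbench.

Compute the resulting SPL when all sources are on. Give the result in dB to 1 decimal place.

92.2 dB

Σ 10^(Lᵢ/10) = 1.652e+09.
L_total = 10·log₁₀(1.652e+09) = 92.2 dB.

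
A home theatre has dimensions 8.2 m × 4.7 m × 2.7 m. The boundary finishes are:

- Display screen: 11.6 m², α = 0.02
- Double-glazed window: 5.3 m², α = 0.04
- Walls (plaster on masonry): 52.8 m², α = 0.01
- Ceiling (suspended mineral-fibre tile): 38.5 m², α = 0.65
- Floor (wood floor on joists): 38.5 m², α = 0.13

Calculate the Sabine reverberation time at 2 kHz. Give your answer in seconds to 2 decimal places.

0.54 sec

Equivalent absorption area: A = 11.6×0.02 + 5.3×0.04 + 52.8×0.01 + 38.5×0.65 + 38.5×0.13 = 31.002 m².
V = 8.2·4.7·2.7 = 104.058 m³.
T = 0.161 V/A = 0.161·104.058/31.002 = 0.54 s.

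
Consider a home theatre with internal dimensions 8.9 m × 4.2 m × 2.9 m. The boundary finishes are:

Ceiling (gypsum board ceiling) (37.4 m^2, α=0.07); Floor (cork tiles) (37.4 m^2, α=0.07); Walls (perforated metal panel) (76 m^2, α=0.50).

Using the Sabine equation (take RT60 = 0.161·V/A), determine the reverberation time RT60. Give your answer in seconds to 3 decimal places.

0.404 s

Total absorption A = 37.4·0.07 + 37.4·0.07 + 76·0.50
  = 2.618 + 2.618 + 38.000 = 43.236 m^2 sabins.
Volume V = 8.9 × 4.2 × 2.9 = 108.402 m³.
Sabine: RT60 = 0.161 × 108.402 / 43.236 = 0.404 s.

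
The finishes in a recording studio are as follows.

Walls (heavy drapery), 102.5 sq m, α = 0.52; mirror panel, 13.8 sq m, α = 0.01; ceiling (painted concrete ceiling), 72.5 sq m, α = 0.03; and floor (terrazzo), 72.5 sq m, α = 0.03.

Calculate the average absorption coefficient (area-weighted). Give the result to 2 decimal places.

0.22

Total surface area S = 261.3 sq m.
Σ(Sᵢαᵢ) = 102.5·0.52 + 13.8·0.01 + 72.5·0.03 + 72.5·0.03 = 57.788.
ᾱ = A/S = 0.22.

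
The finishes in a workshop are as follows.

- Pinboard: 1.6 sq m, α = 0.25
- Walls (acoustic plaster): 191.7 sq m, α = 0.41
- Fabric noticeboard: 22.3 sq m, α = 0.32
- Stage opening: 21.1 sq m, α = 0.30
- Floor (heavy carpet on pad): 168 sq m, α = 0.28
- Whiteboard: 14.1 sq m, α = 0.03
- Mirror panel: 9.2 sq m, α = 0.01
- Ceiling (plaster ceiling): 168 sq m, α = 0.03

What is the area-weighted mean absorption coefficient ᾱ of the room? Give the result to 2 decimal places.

0.24

Total surface area S = 596.0 sq m.
Σ(Sᵢαᵢ) = 1.6*0.25 + 191.7*0.41 + 22.3*0.32 + 21.1*0.30 + 168*0.28 + 14.1*0.03 + 9.2*0.01 + 168*0.03 = 145.058.
ᾱ = 145.058 / 596.0 = 0.24.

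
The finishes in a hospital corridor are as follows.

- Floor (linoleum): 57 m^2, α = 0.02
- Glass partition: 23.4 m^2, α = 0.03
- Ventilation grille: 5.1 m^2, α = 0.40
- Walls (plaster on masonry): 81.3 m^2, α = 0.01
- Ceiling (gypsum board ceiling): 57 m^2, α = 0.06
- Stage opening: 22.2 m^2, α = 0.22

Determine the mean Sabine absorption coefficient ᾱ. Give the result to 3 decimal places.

Total surface area S = 246.0 m^2.
Weighted sum Σ Sα = 12.999.
ᾱ = A/S = 0.053.

0.053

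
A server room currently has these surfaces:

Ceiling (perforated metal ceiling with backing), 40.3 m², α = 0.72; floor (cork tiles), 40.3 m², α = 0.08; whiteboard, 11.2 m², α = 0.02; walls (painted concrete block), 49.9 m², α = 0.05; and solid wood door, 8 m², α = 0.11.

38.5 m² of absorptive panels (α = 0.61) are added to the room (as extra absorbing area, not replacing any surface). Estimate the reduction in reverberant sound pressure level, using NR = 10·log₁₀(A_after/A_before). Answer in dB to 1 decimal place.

2.2 dB

Equivalent absorption area: A_before = 40.3×0.72 + 40.3×0.08 + 11.2×0.02 + 49.9×0.05 + 8×0.11 = 35.839 m².
Added absorption = 38.5 × 0.61 = 23.485 sabins.
A_after = 35.839 + 23.485 = 59.324 sabins.
NR = 10·log₁₀(59.324/35.839) = 2.2 dB.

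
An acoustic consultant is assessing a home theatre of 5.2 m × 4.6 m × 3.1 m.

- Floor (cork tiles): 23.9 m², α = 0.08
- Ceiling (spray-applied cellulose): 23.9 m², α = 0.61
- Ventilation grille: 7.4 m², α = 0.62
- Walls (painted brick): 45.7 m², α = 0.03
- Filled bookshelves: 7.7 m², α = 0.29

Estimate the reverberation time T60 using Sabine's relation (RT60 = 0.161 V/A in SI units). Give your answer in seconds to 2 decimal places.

0.48 sec

Equivalent absorption area: A = 23.9·0.08 + 23.9·0.61 + 7.4·0.62 + 45.7·0.03 + 7.7·0.29 = 24.683 m².
V = 5.2·4.6·3.1 = 74.152 m³.
T = 0.161 V/A = 0.161·74.152/24.683 = 0.48 s.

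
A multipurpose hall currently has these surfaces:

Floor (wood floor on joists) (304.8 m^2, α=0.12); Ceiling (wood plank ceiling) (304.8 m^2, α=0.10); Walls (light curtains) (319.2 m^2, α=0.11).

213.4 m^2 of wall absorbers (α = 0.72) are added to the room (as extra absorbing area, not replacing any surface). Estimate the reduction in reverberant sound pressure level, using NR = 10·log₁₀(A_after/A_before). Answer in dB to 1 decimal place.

Total absorption A_before = 304.8·0.12 + 304.8·0.10 + 319.2·0.11
  = 36.576 + 30.480 + 35.112 = 102.168 m^2 sabins.
Treatment contributes 213.4·0.72 = 153.648 sabins.
A_after = 102.168 + 153.648 = 255.816 sabins.
NR = 10·log₁₀(255.816/102.168) = 4.0 dB.

4.0 dB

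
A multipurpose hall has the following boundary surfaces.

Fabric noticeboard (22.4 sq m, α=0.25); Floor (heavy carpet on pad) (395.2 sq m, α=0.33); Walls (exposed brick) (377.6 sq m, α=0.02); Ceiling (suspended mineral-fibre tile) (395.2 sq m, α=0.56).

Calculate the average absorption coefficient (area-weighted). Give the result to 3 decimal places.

S = Σ Sᵢ = 22.4 + 395.2 + 377.6 + 395.2 = 1190.4 sq m.
A = 22.4*0.25 + 395.2*0.33 + 377.6*0.02 + 395.2*0.56 = 364.880 sabins.
ᾱ = A/S = 0.307.

0.307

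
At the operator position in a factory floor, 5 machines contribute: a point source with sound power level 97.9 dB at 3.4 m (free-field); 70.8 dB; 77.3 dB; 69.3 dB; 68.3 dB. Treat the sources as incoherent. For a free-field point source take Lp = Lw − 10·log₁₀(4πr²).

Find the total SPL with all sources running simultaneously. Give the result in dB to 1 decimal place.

Source at 3.4 m: Lp = 97.9 − 10·log₁₀(4π·3.4²) = 97.9 − 10·log₁₀(145.267) = 76.3 dB.
Sum in the linear (power) domain: Σ 10^(Lᵢ/10) = 10^(76.3/10) + 10^(70.8/10) + 10^(77.3/10) + 10^(69.3/10) + 10^(68.3/10) = 1.237e+08.
L_total = 10·log₁₀(1.237e+08) = 80.9 dB.

80.9 dB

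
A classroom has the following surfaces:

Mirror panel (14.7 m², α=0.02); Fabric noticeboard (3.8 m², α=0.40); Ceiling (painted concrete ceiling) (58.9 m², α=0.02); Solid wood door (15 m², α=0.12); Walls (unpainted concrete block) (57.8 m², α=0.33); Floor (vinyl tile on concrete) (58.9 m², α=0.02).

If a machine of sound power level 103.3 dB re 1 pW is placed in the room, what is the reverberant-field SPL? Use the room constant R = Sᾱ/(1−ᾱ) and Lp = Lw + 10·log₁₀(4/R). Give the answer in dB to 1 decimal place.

94.8 dB

A = 25.044 sabins; S = 209.1 m².
ᾱ = 25.044/209.1 = 0.1198; R = Sᾱ/(1−ᾱ) = 25.044/(1−0.1198) = 28.453 m².
Lp = 103.3 + 10·log₁₀(4/28.453) = 103.3 + (-8.52) = 94.8 dB.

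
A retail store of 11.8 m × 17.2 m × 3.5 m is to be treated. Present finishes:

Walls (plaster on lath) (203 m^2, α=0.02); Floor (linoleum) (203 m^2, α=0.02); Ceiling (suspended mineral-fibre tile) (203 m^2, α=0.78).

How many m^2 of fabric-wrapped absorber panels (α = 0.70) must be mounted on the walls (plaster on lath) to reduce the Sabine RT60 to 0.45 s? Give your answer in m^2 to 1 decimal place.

129.0

Total absorption A₁ = 203·0.02 + 203·0.02 + 203·0.78
  = 4.060 + 4.060 + 158.340 = 166.460 m^2 sabins.
Required A₂ = 0.161·710.36/0.45 = 254.151 sabins.
Absorption to add: 254.151 − 166.460 = 87.691 sabins.
Net gain per m^2: Δα = 0.70 − 0.02 = 0.68.
Panel area = 87.691 / 0.68 = 129.0 m^2.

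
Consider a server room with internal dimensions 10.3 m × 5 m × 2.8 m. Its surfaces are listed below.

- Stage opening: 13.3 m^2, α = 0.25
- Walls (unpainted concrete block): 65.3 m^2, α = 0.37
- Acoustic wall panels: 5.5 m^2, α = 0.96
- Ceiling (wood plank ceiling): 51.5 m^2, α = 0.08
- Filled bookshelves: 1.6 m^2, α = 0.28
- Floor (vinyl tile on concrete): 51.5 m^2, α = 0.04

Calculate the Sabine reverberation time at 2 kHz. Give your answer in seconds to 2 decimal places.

Total absorption A = 13.3*0.25 + 65.3*0.37 + 5.5*0.96 + 51.5*0.08 + 1.6*0.28 + 51.5*0.04
  = 3.325 + 24.161 + 5.280 + 4.120 + 0.448 + 2.060 = 39.394 m^2 sabins.
Volume V = 10.3 × 5 × 2.8 = 144.2 m³.
T = 0.161 V/A = 0.161·144.2/39.394 = 0.59 s.

0.59 seconds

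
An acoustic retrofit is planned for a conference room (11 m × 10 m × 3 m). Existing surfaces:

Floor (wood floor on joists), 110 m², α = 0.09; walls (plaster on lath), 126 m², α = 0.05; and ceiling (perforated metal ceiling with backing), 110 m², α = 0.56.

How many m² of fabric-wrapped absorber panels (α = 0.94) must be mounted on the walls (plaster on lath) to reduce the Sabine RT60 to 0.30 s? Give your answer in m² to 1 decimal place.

111.6

Total absorption A₁ = 110×0.09 + 126×0.05 + 110×0.56
  = 9.900 + 6.300 + 61.600 = 77.800 m² sabins.
V = 330 m³. Target absorption A₂ = 0.161 × 330 / 0.30 = 177.100 sabins.
Absorption to add: 177.100 − 77.800 = 99.300 sabins.
Each m² of panel replacing the walls (plaster on lath) adds (0.94 − 0.05) = 0.89 sabins.
Area = ΔA/Δα = 99.300/0.89 = 111.6 m².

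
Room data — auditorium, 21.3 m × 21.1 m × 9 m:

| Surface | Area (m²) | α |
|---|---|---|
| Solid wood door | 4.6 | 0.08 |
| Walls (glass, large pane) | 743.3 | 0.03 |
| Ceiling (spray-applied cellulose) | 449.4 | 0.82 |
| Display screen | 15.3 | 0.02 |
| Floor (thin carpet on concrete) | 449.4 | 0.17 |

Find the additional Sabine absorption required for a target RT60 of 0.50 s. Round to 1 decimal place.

Summing Sᵢαᵢ: 0.368 + 22.299 + 368.508 + 0.306 + 76.398 → A₁ = 467.879 sabins.
Target A₂ = 0.161·4044.87/0.50 = 1302.448 sabins (V = 4044.87 m³).
Shortfall: 1302.448 − 467.879 = 834.6 sabins.

834.6 sabins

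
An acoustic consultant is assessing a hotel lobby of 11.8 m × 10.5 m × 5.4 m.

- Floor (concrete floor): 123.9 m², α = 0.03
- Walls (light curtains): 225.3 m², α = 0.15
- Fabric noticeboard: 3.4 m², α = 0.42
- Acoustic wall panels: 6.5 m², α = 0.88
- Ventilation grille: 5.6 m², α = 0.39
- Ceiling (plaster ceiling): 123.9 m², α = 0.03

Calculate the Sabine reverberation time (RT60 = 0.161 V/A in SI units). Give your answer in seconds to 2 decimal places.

Summing Sᵢαᵢ: 3.717 + 33.795 + 1.428 + 5.720 + 2.184 + 3.717 → A = 50.561 sabins.
V = 11.8·10.5·5.4 = 669.06 m³.
Sabine: RT60 = 0.161 × 669.06 / 50.561 = 2.13 s.

2.13 s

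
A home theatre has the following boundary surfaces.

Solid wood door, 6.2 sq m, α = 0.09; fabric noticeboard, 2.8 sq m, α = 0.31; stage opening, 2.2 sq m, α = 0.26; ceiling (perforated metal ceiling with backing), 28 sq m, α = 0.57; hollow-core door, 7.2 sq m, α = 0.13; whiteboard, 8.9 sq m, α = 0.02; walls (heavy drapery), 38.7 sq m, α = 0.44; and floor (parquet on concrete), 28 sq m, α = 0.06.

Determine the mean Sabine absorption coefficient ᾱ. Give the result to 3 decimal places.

0.310

Total surface area S = 122.0 sq m.
Σ(Sᵢαᵢ) = 6.2·0.09 + 2.8·0.31 + 2.2·0.26 + 28·0.57 + 7.2·0.13 + 8.9·0.02 + 38.7·0.44 + 28·0.06 = 37.780.
ᾱ = 37.780 / 122.0 = 0.310.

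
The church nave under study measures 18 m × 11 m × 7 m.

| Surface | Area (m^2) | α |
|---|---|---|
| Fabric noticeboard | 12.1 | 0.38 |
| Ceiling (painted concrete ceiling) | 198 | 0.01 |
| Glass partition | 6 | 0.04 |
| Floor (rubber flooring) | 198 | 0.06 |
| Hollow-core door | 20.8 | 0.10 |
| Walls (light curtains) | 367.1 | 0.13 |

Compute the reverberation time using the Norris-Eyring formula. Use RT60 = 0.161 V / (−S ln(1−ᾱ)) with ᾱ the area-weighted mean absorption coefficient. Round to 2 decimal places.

3.12 seconds

Total surface area S = 12.1 + 198 + 6 + 198 + 20.8 + 367.1 = 802.0 m^2.
Σ(Sᵢαᵢ) = 12.1×0.38 + 198×0.01 + 6×0.04 + 198×0.06 + 20.8×0.10 + 367.1×0.13 = 68.501.
Mean coefficient ᾱ = A/S = 0.0854.
−S·ln(1−ᾱ) = −802.0 × ln(1 − 0.0854) = 71.593.
V = 18 × 11 × 7 = 1386 m³.
RT60 = 0.161 × 1386 / 71.593 = 3.12 s.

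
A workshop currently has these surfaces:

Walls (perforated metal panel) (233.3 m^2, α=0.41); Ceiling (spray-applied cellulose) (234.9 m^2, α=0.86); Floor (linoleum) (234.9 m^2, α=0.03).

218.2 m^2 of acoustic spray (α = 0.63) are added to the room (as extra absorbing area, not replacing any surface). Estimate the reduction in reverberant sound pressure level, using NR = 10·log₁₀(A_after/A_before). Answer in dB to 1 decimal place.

1.6 dB

Summing Sᵢαᵢ: 95.653 + 202.014 + 7.047 → A_before = 304.714 sabins.
Added absorption = 218.2 × 0.63 = 137.466 sabins.
New total A_after = 442.180 sabins.
NR = 10·log₁₀(442.180/304.714) = 1.6 dB.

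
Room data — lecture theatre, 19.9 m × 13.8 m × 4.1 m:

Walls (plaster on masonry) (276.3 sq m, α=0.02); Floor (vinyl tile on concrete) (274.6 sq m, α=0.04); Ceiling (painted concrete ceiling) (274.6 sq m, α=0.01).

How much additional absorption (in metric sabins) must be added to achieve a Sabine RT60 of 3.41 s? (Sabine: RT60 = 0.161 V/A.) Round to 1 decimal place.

Equivalent absorption area: A₁ = 276.3*0.02 + 274.6*0.04 + 274.6*0.01 = 19.256 sq m.
For T = 3.41 s, need A₂ = 0.161·V/T = 0.161·1125.942/3.41 = 53.160 sabins.
Shortfall: 53.160 − 19.256 = 33.9 sabins.

33.9 sabins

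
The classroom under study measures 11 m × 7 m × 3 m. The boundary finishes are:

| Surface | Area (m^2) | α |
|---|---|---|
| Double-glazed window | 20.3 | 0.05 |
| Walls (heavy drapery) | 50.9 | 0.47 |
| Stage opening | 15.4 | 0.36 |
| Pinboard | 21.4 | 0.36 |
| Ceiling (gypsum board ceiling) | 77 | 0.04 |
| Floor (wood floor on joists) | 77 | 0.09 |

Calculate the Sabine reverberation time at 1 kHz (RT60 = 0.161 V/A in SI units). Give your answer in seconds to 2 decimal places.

Summing Sᵢαᵢ: 1.015 + 23.923 + 5.544 + 7.704 + 3.080 + 6.930 → A = 48.196 sabins.
Volume V = 11 × 7 × 3 = 231 m³.
Sabine: RT60 = 0.161 × 231 / 48.196 = 0.77 s.

0.77 sec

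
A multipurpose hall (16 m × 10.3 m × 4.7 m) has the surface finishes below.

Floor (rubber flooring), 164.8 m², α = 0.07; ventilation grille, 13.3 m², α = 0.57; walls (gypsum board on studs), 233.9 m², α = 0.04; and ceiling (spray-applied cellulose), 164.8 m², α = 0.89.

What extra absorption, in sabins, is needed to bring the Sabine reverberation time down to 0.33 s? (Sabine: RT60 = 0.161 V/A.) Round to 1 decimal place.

Equivalent absorption area: A₁ = 164.8·0.07 + 13.3·0.57 + 233.9·0.04 + 164.8·0.89 = 175.145 m².
V = 774.56 m³. Required absorption A₂ = 0.161 × 774.56 / 0.33 = 377.891 sabins.
Shortfall: 377.891 − 175.145 = 202.7 sabins.

202.7 sabins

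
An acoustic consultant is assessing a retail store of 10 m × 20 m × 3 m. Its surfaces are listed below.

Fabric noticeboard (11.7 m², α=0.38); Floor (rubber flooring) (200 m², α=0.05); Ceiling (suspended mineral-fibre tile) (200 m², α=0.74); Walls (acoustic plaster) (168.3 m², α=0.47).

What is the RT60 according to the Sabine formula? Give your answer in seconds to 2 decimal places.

Total absorption A = 11.7*0.38 + 200*0.05 + 200*0.74 + 168.3*0.47
  = 4.446 + 10.000 + 148.000 + 79.101 = 241.547 m² sabins.
Volume V = 10 × 20 × 3 = 600 m³.
RT60 = 0.161 · V / A = 0.161 × 600 / 241.547 = 0.40 s.

0.40 s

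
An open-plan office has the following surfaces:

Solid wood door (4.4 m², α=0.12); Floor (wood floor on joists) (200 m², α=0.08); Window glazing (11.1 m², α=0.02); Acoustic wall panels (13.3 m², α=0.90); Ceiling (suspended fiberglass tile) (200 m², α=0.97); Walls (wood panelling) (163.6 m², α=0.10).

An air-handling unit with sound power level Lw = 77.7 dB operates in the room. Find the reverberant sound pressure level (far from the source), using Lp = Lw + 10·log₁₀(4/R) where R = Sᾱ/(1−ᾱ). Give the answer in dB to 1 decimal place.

Σ(Sᵢαᵢ) = 4.4·0.12 + 200·0.08 + 11.1·0.02 + 13.3·0.90 + 200·0.97 + 163.6·0.10 = 239.080; total area S = 592.4 m².
ᾱ = 239.080/592.4 = 0.4036; R = Sᾱ/(1−ᾱ) = 239.080/(1−0.4036) = 400.872 m².
Lp = 77.7 + 10·log₁₀(4/400.872) = 77.7 + (-20.01) = 57.7 dB.

57.7 dB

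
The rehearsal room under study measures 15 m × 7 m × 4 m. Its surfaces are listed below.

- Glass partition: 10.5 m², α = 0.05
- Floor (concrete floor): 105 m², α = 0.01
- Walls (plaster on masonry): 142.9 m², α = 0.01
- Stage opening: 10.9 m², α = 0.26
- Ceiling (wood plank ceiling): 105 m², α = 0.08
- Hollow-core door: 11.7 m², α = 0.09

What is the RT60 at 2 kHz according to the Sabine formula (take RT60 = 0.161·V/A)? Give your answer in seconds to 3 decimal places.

4.422 s

Summing Sᵢαᵢ: 0.525 + 1.050 + 1.429 + 2.834 + 8.400 + 1.053 → A = 15.291 sabins.
V = 15·7·4 = 420 m³.
RT60 = 0.161 · V / A = 0.161 × 420 / 15.291 = 4.422 s.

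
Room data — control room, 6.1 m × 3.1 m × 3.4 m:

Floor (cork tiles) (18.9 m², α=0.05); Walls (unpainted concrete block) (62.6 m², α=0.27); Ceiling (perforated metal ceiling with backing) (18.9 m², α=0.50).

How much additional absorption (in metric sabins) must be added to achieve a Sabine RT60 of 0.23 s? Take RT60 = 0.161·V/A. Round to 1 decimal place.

Total absorption A₁ = 18.9·0.05 + 62.6·0.27 + 18.9·0.50
  = 0.945 + 16.902 + 9.450 = 27.297 m² sabins.
For T = 0.23 s, need A₂ = 0.161·V/T = 0.161·64.294/0.23 = 45.006 sabins.
ΔA = A₂ − A₁ = 45.006 − 27.297 = 17.7 sabins.

17.7 sabins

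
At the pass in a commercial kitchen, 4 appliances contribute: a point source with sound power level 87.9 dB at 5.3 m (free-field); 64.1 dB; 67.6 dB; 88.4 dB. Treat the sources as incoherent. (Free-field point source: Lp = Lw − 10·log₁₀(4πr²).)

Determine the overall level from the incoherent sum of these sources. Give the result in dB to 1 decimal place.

88.5 dB

Source at 5.3 m: Lp = 87.9 − 10·log₁₀(4π·5.3²) = 87.9 − 10·log₁₀(352.989) = 62.4 dB.
Σ 10^(Lᵢ/10) = 7.019e+08.
L_total = 10·log₁₀(7.019e+08) = 88.5 dB.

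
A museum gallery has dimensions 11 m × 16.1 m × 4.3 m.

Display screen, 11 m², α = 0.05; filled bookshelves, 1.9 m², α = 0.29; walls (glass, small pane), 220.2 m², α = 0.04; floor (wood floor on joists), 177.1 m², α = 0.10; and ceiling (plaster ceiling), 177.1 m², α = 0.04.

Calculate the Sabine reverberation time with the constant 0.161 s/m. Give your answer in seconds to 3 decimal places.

Summing Sᵢαᵢ: 0.550 + 0.551 + 8.808 + 17.710 + 7.084 → A = 34.703 sabins.
Volume V = 11 × 16.1 × 4.3 = 761.53 m³.
RT60 = 0.161 · V / A = 0.161 × 761.53 / 34.703 = 3.533 s.

3.533 s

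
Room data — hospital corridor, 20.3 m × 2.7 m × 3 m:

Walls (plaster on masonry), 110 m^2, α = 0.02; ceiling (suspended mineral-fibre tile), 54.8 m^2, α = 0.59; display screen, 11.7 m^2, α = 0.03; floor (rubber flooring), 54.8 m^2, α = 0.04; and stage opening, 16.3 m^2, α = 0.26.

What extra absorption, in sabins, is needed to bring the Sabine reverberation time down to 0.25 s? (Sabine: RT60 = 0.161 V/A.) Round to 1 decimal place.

64.6 sabins

Total absorption A₁ = 110×0.02 + 54.8×0.59 + 11.7×0.03 + 54.8×0.04 + 16.3×0.26
  = 2.200 + 32.332 + 0.351 + 2.192 + 4.238 = 41.313 m^2 sabins.
V = 164.43 m³. Required absorption A₂ = 0.161 × 164.43 / 0.25 = 105.893 sabins.
Shortfall: 105.893 − 41.313 = 64.6 sabins.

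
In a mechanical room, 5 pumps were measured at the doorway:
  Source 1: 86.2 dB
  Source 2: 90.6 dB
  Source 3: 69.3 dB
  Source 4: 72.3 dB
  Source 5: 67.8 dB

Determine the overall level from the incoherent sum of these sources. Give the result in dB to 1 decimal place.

92.0 dB

Sum in the linear (power) domain: Σ 10^(Lᵢ/10) = 10^(86.2/10) + 10^(90.6/10) + 10^(69.3/10) + 10^(72.3/10) + 10^(67.8/10) = 1.597e+09.
Combined level = 10 log₁₀(1.597e+09) = 92.0 dB.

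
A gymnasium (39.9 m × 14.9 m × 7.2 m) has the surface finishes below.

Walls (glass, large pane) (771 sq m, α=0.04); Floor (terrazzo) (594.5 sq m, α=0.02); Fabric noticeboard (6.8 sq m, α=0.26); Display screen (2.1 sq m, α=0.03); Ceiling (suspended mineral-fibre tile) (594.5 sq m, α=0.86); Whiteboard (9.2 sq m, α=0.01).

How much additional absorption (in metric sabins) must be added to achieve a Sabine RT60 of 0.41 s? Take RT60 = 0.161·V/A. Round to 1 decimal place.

1124.9 sabins

Summing Sᵢαᵢ: 30.840 + 11.890 + 1.768 + 0.063 + 511.270 + 0.092 → A₁ = 555.923 sabins.
Target A₂ = 0.161·4280.472/0.41 = 1680.868 sabins (V = 4280.472 m³).
ΔA = A₂ − A₁ = 1680.868 − 555.923 = 1124.9 sabins.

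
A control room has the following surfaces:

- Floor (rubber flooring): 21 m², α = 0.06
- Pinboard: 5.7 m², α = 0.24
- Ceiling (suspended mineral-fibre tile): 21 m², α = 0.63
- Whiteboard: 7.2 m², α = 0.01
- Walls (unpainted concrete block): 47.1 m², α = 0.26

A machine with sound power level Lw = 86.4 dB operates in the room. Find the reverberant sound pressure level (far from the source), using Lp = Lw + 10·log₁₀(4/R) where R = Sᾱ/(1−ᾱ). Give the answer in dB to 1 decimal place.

A = 28.176 sabins; S = 102.0 m².
ᾱ = 0.2762, so room constant R = A/(1−ᾱ) = 38.928 m².
Lp = 86.4 + 10·log₁₀(4/38.928) = 86.4 + (-9.88) = 76.5 dB.

76.5 dB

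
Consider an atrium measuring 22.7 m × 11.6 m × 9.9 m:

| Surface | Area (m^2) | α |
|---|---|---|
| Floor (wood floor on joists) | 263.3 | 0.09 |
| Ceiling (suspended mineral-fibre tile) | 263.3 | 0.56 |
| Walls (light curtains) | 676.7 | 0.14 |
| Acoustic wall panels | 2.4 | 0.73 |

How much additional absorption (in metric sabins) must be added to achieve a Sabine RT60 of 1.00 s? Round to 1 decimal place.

152.1 sabins

Summing Sᵢαᵢ: 23.697 + 147.448 + 94.738 + 1.752 → A₁ = 267.635 sabins.
Target A₂ = 0.161·2606.868/1.00 = 419.706 sabins (V = 2606.868 m³).
Shortfall: 419.706 − 267.635 = 152.1 sabins.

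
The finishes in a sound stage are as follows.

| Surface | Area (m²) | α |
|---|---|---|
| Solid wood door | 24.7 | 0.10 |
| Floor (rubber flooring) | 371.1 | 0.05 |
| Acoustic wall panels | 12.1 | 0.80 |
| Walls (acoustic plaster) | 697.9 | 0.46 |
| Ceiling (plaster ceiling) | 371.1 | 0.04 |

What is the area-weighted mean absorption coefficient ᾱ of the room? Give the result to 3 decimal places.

S = Σ Sᵢ = 24.7 + 371.1 + 12.1 + 697.9 + 371.1 = 1476.9 m².
A = 24.7·0.10 + 371.1·0.05 + 12.1·0.80 + 697.9·0.46 + 371.1·0.04 = 366.583 sabins.
ᾱ = A/S = 0.248.

0.248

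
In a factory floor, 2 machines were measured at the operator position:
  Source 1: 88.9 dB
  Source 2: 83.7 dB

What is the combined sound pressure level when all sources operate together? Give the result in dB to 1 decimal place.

90.0 dB

Converting to relative power and adding: 10^(88.9/10) + 10^(83.7/10) = 1.011e+09.
Back to dB: 10·log₁₀ Σ = 90.0 dB.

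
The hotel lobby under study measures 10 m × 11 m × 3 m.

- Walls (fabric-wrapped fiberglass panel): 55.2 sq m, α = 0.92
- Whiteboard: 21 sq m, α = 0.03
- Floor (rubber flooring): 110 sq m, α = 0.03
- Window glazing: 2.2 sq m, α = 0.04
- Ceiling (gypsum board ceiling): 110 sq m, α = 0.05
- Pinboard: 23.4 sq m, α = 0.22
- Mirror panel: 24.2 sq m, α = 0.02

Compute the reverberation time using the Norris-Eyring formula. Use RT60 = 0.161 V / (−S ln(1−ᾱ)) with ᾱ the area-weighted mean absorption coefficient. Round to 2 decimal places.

Total surface area S = 55.2 + 21 + 110 + 2.2 + 110 + 23.4 + 24.2 = 346.0 sq m.
Σ(Sᵢαᵢ) = 55.2·0.92 + 21·0.03 + 110·0.03 + 2.2·0.04 + 110·0.05 + 23.4·0.22 + 24.2·0.02 = 65.934.
ᾱ = 65.934 / 346.0 = 0.1906.
Eyring denominator: −S ln(1−ᾱ) = 73.166.
V = 10 × 11 × 3 = 330 m³.
RT60 = 0.161 × 330 / 73.166 = 0.73 s.

0.73 s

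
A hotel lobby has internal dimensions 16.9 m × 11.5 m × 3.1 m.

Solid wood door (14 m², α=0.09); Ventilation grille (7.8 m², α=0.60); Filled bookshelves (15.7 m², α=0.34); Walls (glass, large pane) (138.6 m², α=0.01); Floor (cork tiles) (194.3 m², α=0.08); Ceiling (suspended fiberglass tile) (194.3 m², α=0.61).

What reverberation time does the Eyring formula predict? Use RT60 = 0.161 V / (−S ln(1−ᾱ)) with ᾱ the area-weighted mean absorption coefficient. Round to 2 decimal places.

S = Σ Sᵢ = 564.7 m².
Absorption A = 14·0.09 + 7.8·0.60 + 15.7·0.34 + 138.6·0.01 + 194.3·0.08 + 194.3·0.61 = 146.731 sabins.
ᾱ = 146.731 / 564.7 = 0.2598.
−S·ln(1−ᾱ) = −564.7 × ln(1 − 0.2598) = 169.881.
V = 16.9 × 11.5 × 3.1 = 602.485 m³.
RT60 = 0.161 × 602.485 / 169.881 = 0.57 s.

0.57 sec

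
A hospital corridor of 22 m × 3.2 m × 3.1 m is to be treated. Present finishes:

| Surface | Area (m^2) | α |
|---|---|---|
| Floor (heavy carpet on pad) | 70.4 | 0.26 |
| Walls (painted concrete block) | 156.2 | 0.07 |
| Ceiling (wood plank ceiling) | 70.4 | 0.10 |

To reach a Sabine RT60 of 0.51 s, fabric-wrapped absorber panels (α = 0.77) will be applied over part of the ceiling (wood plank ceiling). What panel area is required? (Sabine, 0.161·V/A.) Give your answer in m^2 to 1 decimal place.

48.7

Summing Sᵢαᵢ: 18.304 + 10.934 + 7.040 → A₁ = 36.278 sabins.
V = 218.24 m³. Target absorption A₂ = 0.161 × 218.24 / 0.51 = 68.895 sabins.
ΔA needed = 68.895 − 36.278 = 32.617 sabins.
Each m^2 of panel replacing the ceiling (wood plank ceiling) adds (0.77 − 0.10) = 0.67 sabins.
Area = ΔA/Δα = 32.617/0.67 = 48.7 m^2.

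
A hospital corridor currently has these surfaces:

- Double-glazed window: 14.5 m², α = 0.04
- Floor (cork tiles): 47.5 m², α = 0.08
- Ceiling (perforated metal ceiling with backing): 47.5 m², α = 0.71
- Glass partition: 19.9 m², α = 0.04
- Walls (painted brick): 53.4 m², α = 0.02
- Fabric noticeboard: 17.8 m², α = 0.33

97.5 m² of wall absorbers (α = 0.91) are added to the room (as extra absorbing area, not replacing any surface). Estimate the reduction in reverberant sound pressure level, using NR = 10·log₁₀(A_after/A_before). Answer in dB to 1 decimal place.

4.7 dB

Equivalent absorption area: A_before = 14.5*0.04 + 47.5*0.08 + 47.5*0.71 + 19.9*0.04 + 53.4*0.02 + 17.8*0.33 = 45.843 m².
Treatment contributes 97.5·0.91 = 88.725 sabins.
New total A_after = 134.568 sabins.
NR = 10·log₁₀(134.568/45.843) = 4.7 dB.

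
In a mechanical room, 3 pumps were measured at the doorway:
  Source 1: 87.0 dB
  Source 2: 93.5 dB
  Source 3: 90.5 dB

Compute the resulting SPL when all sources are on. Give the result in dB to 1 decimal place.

Converting to relative power and adding: 10^(87.0/10) + 10^(93.5/10) + 10^(90.5/10) = 3.862e+09.
Back to dB: 10·log₁₀ Σ = 95.9 dB.

95.9 dB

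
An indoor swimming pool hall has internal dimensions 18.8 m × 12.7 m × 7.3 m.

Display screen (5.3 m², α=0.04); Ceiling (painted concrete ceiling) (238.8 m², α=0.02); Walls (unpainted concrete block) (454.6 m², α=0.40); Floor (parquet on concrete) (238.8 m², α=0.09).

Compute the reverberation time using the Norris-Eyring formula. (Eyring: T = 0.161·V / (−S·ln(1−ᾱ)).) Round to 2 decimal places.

Total surface area S = 5.3 + 238.8 + 454.6 + 238.8 = 937.5 m².
Σ(Sᵢαᵢ) = 5.3·0.04 + 238.8·0.02 + 454.6·0.40 + 238.8·0.09 = 208.320.
Mean coefficient ᾱ = A/S = 0.2222.
Eyring denominator: −S ln(1−ᾱ) = 235.580.
V = 18.8 × 12.7 × 7.3 = 1742.948 m³.
RT60 = 0.161 × 1742.948 / 235.580 = 1.19 s.

1.19 s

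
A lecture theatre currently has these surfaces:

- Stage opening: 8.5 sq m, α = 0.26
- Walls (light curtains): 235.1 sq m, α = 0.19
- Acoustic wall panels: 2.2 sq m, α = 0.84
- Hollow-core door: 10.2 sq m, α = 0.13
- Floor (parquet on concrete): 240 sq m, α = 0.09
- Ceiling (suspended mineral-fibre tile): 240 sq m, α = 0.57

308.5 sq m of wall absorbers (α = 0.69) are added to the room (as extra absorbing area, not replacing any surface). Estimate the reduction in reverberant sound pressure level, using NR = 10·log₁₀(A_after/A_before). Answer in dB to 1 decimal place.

3.1 dB

Total absorption A_before = 8.5*0.26 + 235.1*0.19 + 2.2*0.84 + 10.2*0.13 + 240*0.09 + 240*0.57
  = 2.210 + 44.669 + 1.848 + 1.326 + 21.600 + 136.800 = 208.453 sq m sabins.
Treatment contributes 308.5·0.69 = 212.865 sabins.
A_after = 208.453 + 212.865 = 421.318 sabins.
NR = 10·log₁₀(421.318/208.453) = 3.1 dB.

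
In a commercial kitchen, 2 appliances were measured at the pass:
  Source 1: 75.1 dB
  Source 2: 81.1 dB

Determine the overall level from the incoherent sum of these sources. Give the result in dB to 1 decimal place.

Sum in the linear (power) domain: Σ 10^(Lᵢ/10) = 10^(75.1/10) + 10^(81.1/10) = 1.612e+08.
Combined level = 10 log₁₀(1.612e+08) = 82.1 dB.

82.1 dB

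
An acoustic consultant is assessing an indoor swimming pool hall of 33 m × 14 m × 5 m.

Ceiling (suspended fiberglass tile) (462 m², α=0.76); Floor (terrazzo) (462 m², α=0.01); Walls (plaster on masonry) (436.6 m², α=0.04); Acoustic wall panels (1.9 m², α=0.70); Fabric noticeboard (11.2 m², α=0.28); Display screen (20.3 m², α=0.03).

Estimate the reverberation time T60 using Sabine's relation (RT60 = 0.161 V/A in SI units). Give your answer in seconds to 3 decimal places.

0.983 s

Summing Sᵢαᵢ: 351.120 + 4.620 + 17.464 + 1.330 + 3.136 + 0.609 → A = 378.279 sabins.
Room volume: 2310 m³.
Sabine: RT60 = 0.161 × 2310 / 378.279 = 0.983 s.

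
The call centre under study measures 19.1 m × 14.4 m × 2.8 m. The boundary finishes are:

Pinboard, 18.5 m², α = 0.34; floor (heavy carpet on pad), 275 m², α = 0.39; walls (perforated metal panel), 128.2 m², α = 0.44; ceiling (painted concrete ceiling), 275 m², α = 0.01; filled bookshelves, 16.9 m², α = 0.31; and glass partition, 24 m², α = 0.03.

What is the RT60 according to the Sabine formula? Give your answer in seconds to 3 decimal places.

Summing Sᵢαᵢ: 6.290 + 107.250 + 56.408 + 2.750 + 5.239 + 0.720 → A = 178.657 sabins.
Volume V = 19.1 × 14.4 × 2.8 = 770.112 m³.
RT60 = 0.161 · V / A = 0.161 × 770.112 / 178.657 = 0.694 s.

0.694 s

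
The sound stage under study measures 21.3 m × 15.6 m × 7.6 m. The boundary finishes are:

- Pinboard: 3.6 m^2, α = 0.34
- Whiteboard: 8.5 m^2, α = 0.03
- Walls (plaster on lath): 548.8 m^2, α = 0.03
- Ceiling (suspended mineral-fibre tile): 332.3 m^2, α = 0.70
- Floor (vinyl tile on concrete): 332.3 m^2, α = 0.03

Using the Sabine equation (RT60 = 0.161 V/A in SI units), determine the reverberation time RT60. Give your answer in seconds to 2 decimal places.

1.56 s

Summing Sᵢαᵢ: 1.224 + 0.255 + 16.464 + 232.610 + 9.969 → A = 260.522 sabins.
Room volume: 2525.328 m³.
Sabine: RT60 = 0.161 × 2525.328 / 260.522 = 1.56 s.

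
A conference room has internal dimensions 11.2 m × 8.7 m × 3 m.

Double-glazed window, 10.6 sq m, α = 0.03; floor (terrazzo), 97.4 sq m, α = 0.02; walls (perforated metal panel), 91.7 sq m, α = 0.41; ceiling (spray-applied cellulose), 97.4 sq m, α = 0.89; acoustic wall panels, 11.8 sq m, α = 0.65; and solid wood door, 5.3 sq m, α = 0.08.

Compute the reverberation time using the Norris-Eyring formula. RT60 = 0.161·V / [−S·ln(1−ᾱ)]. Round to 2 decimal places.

Total surface area S = 10.6 + 97.4 + 91.7 + 97.4 + 11.8 + 5.3 = 314.2 sq m.
Σ(Sᵢαᵢ) = 10.6·0.03 + 97.4·0.02 + 91.7·0.41 + 97.4·0.89 + 11.8·0.65 + 5.3·0.08 = 134.643.
ᾱ = 134.643 / 314.2 = 0.4285.
−S·ln(1−ᾱ) = −314.2 × ln(1 − 0.4285) = 175.792.
V = 11.2 × 8.7 × 3 = 292.32 m³.
T = 0.161·V/[−S·ln(1−ᾱ)] = 0.161·292.32/175.792 = 0.27 s.

0.27 sec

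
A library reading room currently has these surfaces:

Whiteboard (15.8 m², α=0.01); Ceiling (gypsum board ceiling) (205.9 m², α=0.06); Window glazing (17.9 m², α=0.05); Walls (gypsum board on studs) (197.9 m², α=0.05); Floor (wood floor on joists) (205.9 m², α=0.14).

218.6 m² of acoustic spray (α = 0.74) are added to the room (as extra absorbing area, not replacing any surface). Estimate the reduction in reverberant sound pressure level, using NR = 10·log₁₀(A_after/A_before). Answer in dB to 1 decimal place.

Total absorption A_before = 15.8*0.01 + 205.9*0.06 + 17.9*0.05 + 197.9*0.05 + 205.9*0.14
  = 0.158 + 12.354 + 0.895 + 9.895 + 28.826 = 52.128 m² sabins.
Added absorption = 218.6 × 0.74 = 161.764 sabins.
A_after = 52.128 + 161.764 = 213.892 sabins.
NR = 10·log₁₀(213.892/52.128) = 6.1 dB.

6.1 dB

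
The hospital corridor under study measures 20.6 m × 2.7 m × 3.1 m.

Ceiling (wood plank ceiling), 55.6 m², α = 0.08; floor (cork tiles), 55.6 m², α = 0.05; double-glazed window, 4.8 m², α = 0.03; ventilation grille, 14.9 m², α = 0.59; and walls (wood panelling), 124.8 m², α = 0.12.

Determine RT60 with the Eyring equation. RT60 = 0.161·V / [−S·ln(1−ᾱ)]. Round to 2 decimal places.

0.84 s

S = Σ Sᵢ = 255.7 m².
Absorption A = 55.6×0.08 + 55.6×0.05 + 4.8×0.03 + 14.9×0.59 + 124.8×0.12 = 31.139 sabins.
ᾱ = 31.139 / 255.7 = 0.1218.
Eyring denominator: −S ln(1−ᾱ) = 33.211.
V = 20.6 × 2.7 × 3.1 = 172.422 m³.
RT60 = 0.161 × 172.422 / 33.211 = 0.84 s.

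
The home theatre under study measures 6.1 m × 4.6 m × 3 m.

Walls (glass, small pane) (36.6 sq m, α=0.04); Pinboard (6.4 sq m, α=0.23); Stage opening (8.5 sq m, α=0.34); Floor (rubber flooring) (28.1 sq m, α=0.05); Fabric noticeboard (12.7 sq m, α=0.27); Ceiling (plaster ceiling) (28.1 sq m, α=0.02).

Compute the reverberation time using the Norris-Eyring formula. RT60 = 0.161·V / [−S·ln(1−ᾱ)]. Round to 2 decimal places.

Total surface area S = 36.6 + 6.4 + 8.5 + 28.1 + 12.7 + 28.1 = 120.4 sq m.
Σ(Sᵢαᵢ) = 36.6×0.04 + 6.4×0.23 + 8.5×0.34 + 28.1×0.05 + 12.7×0.27 + 28.1×0.02 = 11.222.
ᾱ = 11.222 / 120.4 = 0.0932.
−S·ln(1−ᾱ) = −120.4 × ln(1 − 0.0932) = 11.779.
V = 6.1 × 4.6 × 3 = 84.18 m³.
RT60 = 0.161 × 84.18 / 11.779 = 1.15 s.

1.15 seconds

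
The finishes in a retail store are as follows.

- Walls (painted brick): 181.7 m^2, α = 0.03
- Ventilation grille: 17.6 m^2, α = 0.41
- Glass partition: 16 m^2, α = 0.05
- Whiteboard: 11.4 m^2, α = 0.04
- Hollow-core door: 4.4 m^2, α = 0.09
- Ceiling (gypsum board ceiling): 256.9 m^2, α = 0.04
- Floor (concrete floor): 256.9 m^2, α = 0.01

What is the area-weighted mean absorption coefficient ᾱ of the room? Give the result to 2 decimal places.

Total surface area S = 744.9 m^2.
Weighted sum Σ Sα = 27.164.
ᾱ = 27.164 / 744.9 = 0.04.

0.04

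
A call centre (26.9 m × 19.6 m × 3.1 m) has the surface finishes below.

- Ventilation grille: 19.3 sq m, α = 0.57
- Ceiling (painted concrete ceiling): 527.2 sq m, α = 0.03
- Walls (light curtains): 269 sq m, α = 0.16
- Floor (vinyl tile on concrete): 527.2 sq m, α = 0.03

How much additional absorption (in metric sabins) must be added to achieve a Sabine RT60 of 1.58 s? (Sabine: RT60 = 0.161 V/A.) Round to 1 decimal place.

80.9 sabins

A₁ = Σ Sᵢαᵢ = 19.3·0.57 + 527.2·0.03 + 269·0.16 + 527.2·0.03 = 85.673 sabins.
Target A₂ = 0.161·1634.444/1.58 = 166.548 sabins (V = 1634.444 m³).
Additional absorption ΔA = 166.548 − 85.673 = 80.9 sabins.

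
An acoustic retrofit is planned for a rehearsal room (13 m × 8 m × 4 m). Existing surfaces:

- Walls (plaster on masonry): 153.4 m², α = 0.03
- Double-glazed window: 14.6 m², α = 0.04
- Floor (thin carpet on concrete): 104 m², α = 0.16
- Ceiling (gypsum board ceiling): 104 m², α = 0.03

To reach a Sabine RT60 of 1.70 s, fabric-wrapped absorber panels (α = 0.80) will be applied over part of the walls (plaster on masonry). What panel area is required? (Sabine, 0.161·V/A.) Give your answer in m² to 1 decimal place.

Equivalent absorption area: A₁ = 153.4·0.03 + 14.6·0.04 + 104·0.16 + 104·0.03 = 24.946 m².
Required A₂ = 0.161·416/1.70 = 39.398 sabins.
ΔA needed = 39.398 − 24.946 = 14.452 sabins.
Each m² of panel replacing the walls (plaster on masonry) adds (0.80 − 0.03) = 0.77 sabins.
Area = ΔA/Δα = 14.452/0.77 = 18.8 m².

18.8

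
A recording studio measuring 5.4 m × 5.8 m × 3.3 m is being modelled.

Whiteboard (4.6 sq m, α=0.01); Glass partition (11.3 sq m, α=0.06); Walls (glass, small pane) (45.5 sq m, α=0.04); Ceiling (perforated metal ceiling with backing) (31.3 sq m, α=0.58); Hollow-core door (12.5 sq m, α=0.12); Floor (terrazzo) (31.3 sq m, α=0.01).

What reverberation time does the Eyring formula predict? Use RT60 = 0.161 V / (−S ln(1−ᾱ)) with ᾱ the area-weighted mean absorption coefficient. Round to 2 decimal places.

0.68 s

Total surface area S = 4.6 + 11.3 + 45.5 + 31.3 + 12.5 + 31.3 = 136.5 sq m.
Σ(Sᵢαᵢ) = 4.6×0.01 + 11.3×0.06 + 45.5×0.04 + 31.3×0.58 + 12.5×0.12 + 31.3×0.01 = 22.511.
Mean coefficient ᾱ = A/S = 0.1649.
−S·ln(1−ᾱ) = −136.5 × ln(1 − 0.1649) = 24.598.
V = 5.4 × 5.8 × 3.3 = 103.356 m³.
RT60 = 0.161 × 103.356 / 24.598 = 0.68 s.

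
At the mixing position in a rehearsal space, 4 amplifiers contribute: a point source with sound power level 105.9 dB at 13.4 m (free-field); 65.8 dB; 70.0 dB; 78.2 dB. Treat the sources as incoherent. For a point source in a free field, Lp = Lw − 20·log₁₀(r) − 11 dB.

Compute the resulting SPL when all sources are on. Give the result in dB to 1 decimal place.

Source at 13.4 m: Lp = 105.9 − 20·log₁₀(13.4) − 11 = 72.4 dB.
Σ 10^(Lᵢ/10) = 9.725e+07.
Combined level = 10 log₁₀(9.725e+07) = 79.9 dB.

79.9 dB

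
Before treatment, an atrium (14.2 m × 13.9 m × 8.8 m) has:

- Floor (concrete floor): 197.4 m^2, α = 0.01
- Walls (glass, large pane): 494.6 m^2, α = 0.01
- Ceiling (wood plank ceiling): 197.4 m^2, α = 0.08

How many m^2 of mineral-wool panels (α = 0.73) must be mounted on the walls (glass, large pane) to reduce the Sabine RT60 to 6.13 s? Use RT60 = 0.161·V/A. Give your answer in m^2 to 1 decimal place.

31.8

Total absorption A₁ = 197.4*0.01 + 494.6*0.01 + 197.4*0.08
  = 1.974 + 4.946 + 15.792 = 22.712 m^2 sabins.
V = 1736.944 m³. Target absorption A₂ = 0.161 × 1736.944 / 6.13 = 45.620 sabins.
Absorption to add: 45.620 − 22.712 = 22.908 sabins.
Each m^2 of panel replacing the walls (glass, large pane) adds (0.73 − 0.01) = 0.72 sabins.
Area = ΔA/Δα = 22.908/0.72 = 31.8 m^2.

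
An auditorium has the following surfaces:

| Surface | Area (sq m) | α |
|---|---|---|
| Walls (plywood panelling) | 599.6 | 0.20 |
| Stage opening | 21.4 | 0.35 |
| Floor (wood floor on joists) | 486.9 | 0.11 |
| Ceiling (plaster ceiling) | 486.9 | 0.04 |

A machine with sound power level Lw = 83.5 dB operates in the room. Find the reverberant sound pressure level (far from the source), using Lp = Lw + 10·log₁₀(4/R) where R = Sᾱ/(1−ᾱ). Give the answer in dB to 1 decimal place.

65.9 dB

Σ(Sᵢαᵢ) = 599.6·0.20 + 21.4·0.35 + 486.9·0.11 + 486.9·0.04 = 200.445; total area S = 1594.8 sq m.
ᾱ = 0.1257, so room constant R = A/(1−ᾱ) = 229.263 sq m.
Lp = Lw + 10 log₁₀(4/R) = 83.5 -17.58 = 65.9 dB.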